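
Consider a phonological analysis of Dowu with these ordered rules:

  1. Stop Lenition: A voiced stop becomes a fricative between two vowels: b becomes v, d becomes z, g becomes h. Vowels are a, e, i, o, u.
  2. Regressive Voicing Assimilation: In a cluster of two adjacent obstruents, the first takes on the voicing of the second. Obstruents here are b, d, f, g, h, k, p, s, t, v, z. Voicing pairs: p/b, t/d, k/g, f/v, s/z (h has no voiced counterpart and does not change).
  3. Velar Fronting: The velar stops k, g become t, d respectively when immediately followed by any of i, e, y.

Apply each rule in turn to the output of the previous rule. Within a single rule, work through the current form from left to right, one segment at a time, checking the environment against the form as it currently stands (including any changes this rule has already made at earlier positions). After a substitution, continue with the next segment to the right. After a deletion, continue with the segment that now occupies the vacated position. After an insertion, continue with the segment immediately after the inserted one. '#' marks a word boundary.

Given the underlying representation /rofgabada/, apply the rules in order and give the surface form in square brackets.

[rovgavaza]

1 Stop Lenition: [rofgabada] → [rofgavaza]
2 Regressive Voicing Assimilation: [rofgavaza] → [rovgavaza]
3 Velar Fronting: no change — [rovgavaza]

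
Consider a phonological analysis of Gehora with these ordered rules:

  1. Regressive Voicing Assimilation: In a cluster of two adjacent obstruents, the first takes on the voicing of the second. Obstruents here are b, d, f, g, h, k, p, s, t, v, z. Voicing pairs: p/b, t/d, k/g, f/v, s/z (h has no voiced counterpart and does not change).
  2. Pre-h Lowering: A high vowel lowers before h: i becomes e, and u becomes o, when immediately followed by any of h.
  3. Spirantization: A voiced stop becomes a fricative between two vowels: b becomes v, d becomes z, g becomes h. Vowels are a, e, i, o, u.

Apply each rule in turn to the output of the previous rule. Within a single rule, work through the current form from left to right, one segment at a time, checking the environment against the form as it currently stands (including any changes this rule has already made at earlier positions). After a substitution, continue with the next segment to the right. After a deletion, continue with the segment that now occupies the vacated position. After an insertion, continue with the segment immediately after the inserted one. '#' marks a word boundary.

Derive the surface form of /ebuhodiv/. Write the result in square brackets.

1 Regressive Voicing Assimilation: no change — [ebuhodiv]
2 Pre-h Lowering: [ebuhodiv] → [ebohodiv]
3 Spirantization: [ebohodiv] → [evohoziv]

[evohoziv]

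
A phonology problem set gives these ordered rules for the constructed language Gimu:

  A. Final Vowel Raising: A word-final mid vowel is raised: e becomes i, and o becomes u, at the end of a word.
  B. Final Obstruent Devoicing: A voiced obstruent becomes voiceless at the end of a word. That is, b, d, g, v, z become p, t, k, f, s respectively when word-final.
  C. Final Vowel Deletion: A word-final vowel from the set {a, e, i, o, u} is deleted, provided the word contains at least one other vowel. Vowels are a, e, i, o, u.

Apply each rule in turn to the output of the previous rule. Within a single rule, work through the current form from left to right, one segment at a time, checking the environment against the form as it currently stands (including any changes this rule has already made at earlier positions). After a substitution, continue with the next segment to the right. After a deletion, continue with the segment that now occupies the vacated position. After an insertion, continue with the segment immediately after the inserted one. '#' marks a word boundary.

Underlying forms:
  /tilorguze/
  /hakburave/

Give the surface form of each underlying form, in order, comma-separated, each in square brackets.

[tilorguz], [hakburav]

/tilorguze/:
  A Final Vowel Raising: [tilorguze] → [tilorguzi]
  B Final Obstruent Devoicing: no change — [tilorguzi]
  C Final Vowel Deletion: [tilorguzi] → [tilorguz]
/hakburave/:
  A Final Vowel Raising: [hakburave] → [hakburavi]
  B Final Obstruent Devoicing: no change — [hakburavi]
  C Final Vowel Deletion: [hakburavi] → [hakburav]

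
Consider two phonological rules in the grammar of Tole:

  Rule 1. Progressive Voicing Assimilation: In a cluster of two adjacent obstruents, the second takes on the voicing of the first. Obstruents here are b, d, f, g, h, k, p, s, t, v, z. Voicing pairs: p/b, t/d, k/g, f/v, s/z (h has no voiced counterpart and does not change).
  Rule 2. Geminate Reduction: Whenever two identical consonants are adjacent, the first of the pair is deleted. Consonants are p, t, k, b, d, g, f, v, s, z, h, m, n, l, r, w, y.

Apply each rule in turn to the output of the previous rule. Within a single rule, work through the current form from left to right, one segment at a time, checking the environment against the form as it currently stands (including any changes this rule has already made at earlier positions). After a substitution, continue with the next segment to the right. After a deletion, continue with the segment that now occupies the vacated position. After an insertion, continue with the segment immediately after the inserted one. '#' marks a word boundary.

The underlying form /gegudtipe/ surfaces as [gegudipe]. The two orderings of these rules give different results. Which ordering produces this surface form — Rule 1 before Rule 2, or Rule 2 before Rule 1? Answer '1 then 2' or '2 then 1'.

Order 1 then 2:
  1 Progressive Voicing Assimilation: [gegudtipe] → [geguddipe]
  2 Geminate Reduction: [geguddipe] → [gegudipe]
  result: [gegudipe]
Order 2 then 1:
  2 Geminate Reduction: no change — [gegudtipe]
  1 Progressive Voicing Assimilation: [gegudtipe] → [geguddipe]
  result: [geguddipe]

1 then 2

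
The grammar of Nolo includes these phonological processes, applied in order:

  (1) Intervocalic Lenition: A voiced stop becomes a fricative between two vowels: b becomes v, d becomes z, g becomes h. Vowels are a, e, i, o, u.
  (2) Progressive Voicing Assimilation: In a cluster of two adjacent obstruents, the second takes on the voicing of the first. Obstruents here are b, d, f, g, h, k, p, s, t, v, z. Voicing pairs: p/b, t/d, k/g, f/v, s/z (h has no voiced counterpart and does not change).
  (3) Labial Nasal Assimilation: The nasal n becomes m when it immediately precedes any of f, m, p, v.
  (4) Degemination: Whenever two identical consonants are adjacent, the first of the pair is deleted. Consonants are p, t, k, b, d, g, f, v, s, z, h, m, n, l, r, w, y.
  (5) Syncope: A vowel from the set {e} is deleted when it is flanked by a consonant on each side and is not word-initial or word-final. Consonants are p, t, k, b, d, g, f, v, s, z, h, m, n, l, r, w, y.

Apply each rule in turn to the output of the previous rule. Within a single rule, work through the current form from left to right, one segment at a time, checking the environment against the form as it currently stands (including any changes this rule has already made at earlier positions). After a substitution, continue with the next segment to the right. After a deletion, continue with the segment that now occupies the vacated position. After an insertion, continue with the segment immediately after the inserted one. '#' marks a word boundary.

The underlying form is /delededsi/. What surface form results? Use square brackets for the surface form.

[dlzdzi]

(1) Intervocalic Lenition: [delededsi] → [delezedsi]
(2) Progressive Voicing Assimilation: [delezedsi] → [delezedzi]
(3) Labial Nasal Assimilation: no change — [delezedzi]
(4) Degemination: no change — [delezedzi]
(5) Syncope: [delezedzi] → [dlzdzi]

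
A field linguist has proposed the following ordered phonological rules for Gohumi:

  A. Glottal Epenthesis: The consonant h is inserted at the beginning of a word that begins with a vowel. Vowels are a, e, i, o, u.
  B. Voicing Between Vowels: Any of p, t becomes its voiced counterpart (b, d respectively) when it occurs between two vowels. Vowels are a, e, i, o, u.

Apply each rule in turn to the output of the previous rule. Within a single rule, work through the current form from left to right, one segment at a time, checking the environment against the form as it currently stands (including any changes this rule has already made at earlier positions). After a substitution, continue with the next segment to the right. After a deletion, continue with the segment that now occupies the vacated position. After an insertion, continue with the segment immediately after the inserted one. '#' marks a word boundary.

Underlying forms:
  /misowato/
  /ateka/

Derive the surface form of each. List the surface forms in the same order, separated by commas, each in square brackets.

[misowado], [hadeka]

/misowato/:
  A Glottal Epenthesis: no change — [misowato]
  B Voicing Between Vowels: [misowato] → [misowado]
/ateka/:
  A Glottal Epenthesis: [ateka] → [hateka]
  B Voicing Between Vowels: [hateka] → [hadeka]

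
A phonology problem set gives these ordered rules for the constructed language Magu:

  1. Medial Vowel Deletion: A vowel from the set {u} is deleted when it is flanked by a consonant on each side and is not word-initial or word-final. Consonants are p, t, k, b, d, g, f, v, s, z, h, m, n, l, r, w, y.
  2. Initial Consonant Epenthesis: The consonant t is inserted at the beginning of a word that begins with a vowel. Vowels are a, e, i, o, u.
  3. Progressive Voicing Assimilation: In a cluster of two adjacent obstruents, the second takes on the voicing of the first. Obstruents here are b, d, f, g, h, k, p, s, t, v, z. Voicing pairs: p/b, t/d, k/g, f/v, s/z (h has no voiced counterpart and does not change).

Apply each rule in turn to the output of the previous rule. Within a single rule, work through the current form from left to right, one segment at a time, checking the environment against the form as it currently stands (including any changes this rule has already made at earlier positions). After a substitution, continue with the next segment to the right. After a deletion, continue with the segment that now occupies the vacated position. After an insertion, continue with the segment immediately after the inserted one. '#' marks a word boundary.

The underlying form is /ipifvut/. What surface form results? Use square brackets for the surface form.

1 Medial Vowel Deletion: [ipifvut] → [ipifvt]
2 Initial Consonant Epenthesis: [ipifvt] → [tipifvt]
3 Progressive Voicing Assimilation: [tipifvt] → [tipifft]

[tipifft]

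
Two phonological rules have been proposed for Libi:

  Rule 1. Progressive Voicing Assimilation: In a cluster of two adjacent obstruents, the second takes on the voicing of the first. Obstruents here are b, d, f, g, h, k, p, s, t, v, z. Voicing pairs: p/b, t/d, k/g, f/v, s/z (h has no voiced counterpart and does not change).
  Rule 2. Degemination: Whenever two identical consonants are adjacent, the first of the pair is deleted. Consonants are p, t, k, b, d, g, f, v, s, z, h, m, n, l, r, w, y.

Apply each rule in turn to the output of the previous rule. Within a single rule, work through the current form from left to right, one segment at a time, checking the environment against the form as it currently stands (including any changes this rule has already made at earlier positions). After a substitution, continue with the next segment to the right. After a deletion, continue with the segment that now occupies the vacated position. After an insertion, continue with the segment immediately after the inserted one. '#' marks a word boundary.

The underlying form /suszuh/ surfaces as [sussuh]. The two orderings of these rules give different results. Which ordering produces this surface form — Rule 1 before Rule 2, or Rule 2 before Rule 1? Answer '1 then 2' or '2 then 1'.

2 then 1

Order 1 then 2:
  1 Progressive Voicing Assimilation: [suszuh] → [sussuh]
  2 Degemination: [sussuh] → [susuh]
  result: [susuh]
Order 2 then 1:
  2 Degemination: no change — [suszuh]
  1 Progressive Voicing Assimilation: [suszuh] → [sussuh]
  result: [sussuh]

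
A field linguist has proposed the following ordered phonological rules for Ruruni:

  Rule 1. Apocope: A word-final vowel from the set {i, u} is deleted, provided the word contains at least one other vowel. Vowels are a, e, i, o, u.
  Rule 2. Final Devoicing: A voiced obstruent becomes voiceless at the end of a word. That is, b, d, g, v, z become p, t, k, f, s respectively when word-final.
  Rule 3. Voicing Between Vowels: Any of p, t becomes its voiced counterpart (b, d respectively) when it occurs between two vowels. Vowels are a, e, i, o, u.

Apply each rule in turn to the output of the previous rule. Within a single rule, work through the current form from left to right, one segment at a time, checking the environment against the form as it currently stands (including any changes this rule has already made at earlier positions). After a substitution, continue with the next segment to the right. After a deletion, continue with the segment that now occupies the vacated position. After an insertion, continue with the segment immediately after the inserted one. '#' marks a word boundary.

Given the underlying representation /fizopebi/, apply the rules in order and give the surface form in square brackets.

Rule 1 Apocope: [fizopebi] → [fizopeb]
Rule 2 Final Devoicing: [fizopeb] → [fizopep]
Rule 3 Voicing Between Vowels: [fizopep] → [fizobep]

[fizobep]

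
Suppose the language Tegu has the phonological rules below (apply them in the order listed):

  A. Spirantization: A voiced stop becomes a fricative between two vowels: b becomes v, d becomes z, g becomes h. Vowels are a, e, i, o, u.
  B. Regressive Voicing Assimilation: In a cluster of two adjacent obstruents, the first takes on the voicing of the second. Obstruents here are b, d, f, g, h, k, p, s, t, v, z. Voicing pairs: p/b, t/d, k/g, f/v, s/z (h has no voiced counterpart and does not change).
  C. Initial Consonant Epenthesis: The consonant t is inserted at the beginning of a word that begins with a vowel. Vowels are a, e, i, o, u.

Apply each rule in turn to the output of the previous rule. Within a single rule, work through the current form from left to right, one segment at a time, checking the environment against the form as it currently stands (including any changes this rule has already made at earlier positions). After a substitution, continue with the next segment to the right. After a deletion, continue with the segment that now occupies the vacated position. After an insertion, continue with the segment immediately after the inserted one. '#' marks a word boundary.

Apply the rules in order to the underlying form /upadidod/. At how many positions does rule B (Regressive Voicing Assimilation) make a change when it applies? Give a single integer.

A Spirantization: [upadidod] → [upazizod]
B Regressive Voicing Assimilation: no change — [upazizod]
C Initial Consonant Epenthesis: [upazizod] → [tupazizod]
Rule B changed 0 position(s).

0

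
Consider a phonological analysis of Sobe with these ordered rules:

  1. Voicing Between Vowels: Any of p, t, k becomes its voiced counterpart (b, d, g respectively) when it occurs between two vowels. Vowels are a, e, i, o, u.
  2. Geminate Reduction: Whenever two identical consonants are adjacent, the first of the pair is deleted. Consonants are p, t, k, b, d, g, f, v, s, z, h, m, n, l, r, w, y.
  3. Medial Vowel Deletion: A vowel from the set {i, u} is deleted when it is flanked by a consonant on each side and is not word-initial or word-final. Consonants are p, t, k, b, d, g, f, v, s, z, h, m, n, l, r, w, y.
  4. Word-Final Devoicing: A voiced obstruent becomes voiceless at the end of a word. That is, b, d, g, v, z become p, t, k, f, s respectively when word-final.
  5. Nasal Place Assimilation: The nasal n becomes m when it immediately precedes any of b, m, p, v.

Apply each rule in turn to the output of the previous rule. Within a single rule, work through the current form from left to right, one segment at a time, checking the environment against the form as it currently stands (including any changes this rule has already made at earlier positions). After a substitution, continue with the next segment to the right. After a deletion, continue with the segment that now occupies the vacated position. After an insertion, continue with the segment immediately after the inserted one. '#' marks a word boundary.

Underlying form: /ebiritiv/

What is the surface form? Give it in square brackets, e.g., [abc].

[ebrdf]

1 Voicing Between Vowels: [ebiritiv] → [ebiridiv]
2 Geminate Reduction: no change — [ebiridiv]
3 Medial Vowel Deletion: [ebiridiv] → [ebrdv]
4 Word-Final Devoicing: [ebrdv] → [ebrdf]
5 Nasal Place Assimilation: no change — [ebrdf]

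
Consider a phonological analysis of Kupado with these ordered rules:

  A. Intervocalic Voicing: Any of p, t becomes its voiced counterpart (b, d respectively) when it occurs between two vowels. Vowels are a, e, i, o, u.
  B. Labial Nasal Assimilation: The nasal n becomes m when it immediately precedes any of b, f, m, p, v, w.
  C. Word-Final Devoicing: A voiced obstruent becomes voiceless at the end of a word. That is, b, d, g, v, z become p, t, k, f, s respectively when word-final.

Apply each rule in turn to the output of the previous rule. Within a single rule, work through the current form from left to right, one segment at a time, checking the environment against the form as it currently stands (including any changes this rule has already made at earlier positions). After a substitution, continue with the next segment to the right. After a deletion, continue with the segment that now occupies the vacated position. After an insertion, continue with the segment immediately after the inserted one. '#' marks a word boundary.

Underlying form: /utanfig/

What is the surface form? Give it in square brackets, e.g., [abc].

[udamfik]

A Intervocalic Voicing: [utanfig] → [udanfig]
B Labial Nasal Assimilation: [udanfig] → [udamfig]
C Word-Final Devoicing: [udamfig] → [udamfik]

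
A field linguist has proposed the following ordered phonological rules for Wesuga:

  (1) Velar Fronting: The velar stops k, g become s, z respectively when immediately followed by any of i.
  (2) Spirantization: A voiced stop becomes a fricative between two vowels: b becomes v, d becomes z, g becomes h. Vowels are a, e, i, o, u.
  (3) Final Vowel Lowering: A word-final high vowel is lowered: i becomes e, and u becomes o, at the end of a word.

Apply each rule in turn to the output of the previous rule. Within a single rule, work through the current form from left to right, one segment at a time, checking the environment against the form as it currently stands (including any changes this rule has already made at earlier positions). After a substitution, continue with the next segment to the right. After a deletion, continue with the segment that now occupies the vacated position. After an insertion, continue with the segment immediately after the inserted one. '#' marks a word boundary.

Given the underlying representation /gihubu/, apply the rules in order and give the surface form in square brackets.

(1) Velar Fronting: [gihubu] → [zihubu]
(2) Spirantization: [zihubu] → [zihuvu]
(3) Final Vowel Lowering: [zihuvu] → [zihuvo]

[zihuvo]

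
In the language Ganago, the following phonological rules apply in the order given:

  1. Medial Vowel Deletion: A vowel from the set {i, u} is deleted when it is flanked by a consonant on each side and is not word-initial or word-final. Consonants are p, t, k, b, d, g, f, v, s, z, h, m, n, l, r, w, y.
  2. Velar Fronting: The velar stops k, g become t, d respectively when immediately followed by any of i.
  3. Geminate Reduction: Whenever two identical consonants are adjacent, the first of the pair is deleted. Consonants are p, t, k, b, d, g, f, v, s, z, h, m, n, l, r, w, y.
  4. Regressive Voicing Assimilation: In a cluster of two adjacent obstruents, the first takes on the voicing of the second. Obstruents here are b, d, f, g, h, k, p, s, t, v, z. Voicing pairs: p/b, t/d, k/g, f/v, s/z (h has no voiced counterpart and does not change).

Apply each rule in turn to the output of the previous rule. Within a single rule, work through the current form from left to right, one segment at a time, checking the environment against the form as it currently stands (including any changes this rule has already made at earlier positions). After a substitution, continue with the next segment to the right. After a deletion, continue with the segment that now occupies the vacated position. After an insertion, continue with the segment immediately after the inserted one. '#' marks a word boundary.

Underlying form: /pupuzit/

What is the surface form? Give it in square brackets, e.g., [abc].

1 Medial Vowel Deletion: [pupuzit] → [ppzt]
2 Velar Fronting: no change — [ppzt]
3 Geminate Reduction: [ppzt] → [pzt]
4 Regressive Voicing Assimilation: [pzt] → [bst]

[bst]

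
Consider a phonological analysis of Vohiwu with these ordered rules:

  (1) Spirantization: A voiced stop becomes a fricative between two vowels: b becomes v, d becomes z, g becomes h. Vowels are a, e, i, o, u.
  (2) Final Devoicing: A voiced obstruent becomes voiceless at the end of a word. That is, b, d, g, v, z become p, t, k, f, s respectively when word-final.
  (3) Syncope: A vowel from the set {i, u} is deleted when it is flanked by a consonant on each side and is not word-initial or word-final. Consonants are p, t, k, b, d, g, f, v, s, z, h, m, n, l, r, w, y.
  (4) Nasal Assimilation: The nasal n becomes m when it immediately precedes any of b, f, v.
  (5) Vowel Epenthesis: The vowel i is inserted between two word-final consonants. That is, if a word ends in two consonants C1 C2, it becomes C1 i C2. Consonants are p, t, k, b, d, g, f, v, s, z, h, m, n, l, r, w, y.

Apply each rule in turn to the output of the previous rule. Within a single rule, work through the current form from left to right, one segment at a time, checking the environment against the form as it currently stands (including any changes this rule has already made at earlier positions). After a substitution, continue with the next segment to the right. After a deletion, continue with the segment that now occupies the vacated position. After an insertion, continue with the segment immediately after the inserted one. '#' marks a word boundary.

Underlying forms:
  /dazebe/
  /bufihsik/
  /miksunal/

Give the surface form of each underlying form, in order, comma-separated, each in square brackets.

[dazeve], [bfhsik], [mksnal]

/dazebe/:
  (1) Spirantization: [dazebe] → [dazeve]
  (2) Final Devoicing: no change — [dazeve]
  (3) Syncope: no change — [dazeve]
  (4) Nasal Assimilation: no change — [dazeve]
  (5) Vowel Epenthesis: no change — [dazeve]
/bufihsik/:
  (1) Spirantization: no change — [bufihsik]
  (2) Final Devoicing: no change — [bufihsik]
  (3) Syncope: [bufihsik] → [bfhsk]
  (4) Nasal Assimilation: no change — [bfhsk]
  (5) Vowel Epenthesis: [bfhsk] → [bfhsik]
/miksunal/:
  (1) Spirantization: no change — [miksunal]
  (2) Final Devoicing: no change — [miksunal]
  (3) Syncope: [miksunal] → [mksnal]
  (4) Nasal Assimilation: no change — [mksnal]
  (5) Vowel Epenthesis: no change — [mksnal]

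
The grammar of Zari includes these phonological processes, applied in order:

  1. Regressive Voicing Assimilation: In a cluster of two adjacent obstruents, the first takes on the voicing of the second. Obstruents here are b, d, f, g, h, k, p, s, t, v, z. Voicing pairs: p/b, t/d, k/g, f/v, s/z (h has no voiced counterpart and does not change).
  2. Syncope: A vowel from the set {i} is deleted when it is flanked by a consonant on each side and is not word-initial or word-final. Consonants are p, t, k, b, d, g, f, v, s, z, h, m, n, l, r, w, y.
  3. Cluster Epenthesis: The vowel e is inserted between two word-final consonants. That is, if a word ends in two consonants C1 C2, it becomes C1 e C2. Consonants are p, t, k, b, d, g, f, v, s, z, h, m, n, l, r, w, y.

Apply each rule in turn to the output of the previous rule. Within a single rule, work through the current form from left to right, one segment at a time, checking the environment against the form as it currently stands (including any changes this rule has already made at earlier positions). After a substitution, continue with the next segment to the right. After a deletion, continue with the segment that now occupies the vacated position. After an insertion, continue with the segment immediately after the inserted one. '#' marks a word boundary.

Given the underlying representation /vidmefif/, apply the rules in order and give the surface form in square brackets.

1 Regressive Voicing Assimilation: no change — [vidmefif]
2 Syncope: [vidmefif] → [vdmeff]
3 Cluster Epenthesis: [vdmeff] → [vdmefef]

[vdmefef]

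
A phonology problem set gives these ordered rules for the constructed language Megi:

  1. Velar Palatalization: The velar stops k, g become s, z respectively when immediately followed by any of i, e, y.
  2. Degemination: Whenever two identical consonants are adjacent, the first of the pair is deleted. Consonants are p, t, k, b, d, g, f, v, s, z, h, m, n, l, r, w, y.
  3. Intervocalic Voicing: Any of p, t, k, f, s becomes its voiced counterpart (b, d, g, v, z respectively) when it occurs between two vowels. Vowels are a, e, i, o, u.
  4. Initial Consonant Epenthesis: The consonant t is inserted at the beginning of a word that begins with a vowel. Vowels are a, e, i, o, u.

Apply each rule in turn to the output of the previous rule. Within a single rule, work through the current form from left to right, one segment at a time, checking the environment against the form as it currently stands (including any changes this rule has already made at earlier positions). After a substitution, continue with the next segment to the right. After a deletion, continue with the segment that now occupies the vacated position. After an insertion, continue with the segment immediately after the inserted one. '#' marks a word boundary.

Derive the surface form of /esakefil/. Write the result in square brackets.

[tezazevil]

1 Velar Palatalization: [esakefil] → [esasefil]
2 Degemination: no change — [esasefil]
3 Intervocalic Voicing: [esasefil] → [ezazevil]
4 Initial Consonant Epenthesis: [ezazevil] → [tezazevil]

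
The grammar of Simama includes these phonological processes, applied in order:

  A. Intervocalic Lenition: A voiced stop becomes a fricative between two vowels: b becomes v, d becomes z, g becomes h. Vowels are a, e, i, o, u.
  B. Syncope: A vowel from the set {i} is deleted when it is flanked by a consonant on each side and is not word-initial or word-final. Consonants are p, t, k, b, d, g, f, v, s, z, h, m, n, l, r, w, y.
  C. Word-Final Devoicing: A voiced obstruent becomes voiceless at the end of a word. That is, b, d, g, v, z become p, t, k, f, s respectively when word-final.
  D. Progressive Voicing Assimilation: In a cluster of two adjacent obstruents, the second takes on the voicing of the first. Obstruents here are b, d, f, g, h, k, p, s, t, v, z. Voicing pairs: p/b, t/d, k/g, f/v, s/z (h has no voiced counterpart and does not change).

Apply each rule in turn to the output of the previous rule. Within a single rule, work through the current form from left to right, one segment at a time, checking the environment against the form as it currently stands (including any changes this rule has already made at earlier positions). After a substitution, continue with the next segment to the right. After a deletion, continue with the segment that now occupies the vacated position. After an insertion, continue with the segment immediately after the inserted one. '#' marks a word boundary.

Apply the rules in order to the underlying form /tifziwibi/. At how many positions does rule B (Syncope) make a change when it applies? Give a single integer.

A Intervocalic Lenition: [tifziwibi] → [tifziwivi]
B Syncope: [tifziwivi] → [tfzwvi]
C Word-Final Devoicing: no change — [tfzwvi]
D Progressive Voicing Assimilation: [tfzwvi] → [tfswvi]
Rule B changed 3 position(s).

3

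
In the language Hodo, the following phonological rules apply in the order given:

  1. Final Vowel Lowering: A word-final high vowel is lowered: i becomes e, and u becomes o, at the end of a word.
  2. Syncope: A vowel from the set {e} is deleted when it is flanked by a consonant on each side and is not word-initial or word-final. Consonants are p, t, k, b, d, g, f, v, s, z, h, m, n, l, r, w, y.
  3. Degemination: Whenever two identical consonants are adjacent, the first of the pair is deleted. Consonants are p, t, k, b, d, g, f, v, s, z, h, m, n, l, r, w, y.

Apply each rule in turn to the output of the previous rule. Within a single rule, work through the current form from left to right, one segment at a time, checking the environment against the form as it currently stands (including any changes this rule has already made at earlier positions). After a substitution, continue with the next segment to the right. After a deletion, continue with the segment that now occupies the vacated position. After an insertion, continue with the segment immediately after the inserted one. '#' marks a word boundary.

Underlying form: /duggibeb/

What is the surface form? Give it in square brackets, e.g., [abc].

[dugib]

1 Final Vowel Lowering: no change — [duggibeb]
2 Syncope: [duggibeb] → [duggibb]
3 Degemination: [duggibb] → [dugib]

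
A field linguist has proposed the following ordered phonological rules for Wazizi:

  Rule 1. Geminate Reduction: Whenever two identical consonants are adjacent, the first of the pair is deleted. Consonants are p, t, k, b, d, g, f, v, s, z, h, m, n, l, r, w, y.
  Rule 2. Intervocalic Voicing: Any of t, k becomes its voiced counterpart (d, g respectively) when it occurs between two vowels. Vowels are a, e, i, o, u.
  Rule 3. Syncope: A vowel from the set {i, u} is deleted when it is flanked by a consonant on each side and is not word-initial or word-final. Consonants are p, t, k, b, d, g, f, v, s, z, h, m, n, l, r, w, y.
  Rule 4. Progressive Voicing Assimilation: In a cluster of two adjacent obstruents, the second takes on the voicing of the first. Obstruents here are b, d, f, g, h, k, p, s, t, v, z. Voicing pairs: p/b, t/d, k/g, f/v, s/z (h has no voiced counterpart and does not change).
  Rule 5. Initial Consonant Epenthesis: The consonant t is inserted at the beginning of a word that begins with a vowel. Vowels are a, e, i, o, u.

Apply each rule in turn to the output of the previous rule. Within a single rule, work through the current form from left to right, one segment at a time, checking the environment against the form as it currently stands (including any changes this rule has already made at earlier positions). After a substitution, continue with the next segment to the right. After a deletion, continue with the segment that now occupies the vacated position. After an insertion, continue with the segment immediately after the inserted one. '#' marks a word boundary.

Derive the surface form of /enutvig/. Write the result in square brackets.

Rule 1 Geminate Reduction: no change — [enutvig]
Rule 2 Intervocalic Voicing: no change — [enutvig]
Rule 3 Syncope: [enutvig] → [entvg]
Rule 4 Progressive Voicing Assimilation: [entvg] → [entfk]
Rule 5 Initial Consonant Epenthesis: [entfk] → [tentfk]

[tentfk]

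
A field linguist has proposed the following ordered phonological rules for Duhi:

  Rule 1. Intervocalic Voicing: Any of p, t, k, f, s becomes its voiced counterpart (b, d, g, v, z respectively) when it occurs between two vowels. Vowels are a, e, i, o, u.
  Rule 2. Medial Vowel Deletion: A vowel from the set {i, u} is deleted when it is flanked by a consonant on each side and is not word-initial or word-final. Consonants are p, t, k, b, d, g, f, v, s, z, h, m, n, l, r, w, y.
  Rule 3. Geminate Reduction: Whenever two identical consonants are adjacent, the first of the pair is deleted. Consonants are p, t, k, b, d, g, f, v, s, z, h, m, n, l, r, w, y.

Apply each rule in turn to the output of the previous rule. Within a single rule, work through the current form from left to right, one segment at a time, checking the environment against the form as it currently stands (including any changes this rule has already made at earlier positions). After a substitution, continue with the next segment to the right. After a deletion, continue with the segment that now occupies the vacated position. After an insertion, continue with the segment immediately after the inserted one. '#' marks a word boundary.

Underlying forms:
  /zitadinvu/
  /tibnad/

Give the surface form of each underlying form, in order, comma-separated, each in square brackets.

[zdadnvu], [tbnad]

/zitadinvu/:
  Rule 1 Intervocalic Voicing: [zitadinvu] → [zidadinvu]
  Rule 2 Medial Vowel Deletion: [zidadinvu] → [zdadnvu]
  Rule 3 Geminate Reduction: no change — [zdadnvu]
/tibnad/:
  Rule 1 Intervocalic Voicing: no change — [tibnad]
  Rule 2 Medial Vowel Deletion: [tibnad] → [tbnad]
  Rule 3 Geminate Reduction: no change — [tbnad]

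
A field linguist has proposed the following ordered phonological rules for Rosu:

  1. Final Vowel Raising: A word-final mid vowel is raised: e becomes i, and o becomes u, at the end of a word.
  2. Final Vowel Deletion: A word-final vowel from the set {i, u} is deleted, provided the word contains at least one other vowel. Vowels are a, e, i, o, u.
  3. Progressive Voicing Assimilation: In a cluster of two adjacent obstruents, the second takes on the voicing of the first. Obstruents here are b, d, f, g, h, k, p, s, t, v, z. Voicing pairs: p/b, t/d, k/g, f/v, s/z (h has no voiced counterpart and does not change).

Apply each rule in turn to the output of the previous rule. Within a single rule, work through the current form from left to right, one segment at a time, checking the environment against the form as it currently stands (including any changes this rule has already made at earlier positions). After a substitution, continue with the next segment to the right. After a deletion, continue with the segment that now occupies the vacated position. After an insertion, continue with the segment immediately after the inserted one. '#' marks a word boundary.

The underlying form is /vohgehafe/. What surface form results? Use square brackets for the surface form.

[vohkehaf]

1 Final Vowel Raising: [vohgehafe] → [vohgehafi]
2 Final Vowel Deletion: [vohgehafi] → [vohgehaf]
3 Progressive Voicing Assimilation: [vohgehaf] → [vohkehaf]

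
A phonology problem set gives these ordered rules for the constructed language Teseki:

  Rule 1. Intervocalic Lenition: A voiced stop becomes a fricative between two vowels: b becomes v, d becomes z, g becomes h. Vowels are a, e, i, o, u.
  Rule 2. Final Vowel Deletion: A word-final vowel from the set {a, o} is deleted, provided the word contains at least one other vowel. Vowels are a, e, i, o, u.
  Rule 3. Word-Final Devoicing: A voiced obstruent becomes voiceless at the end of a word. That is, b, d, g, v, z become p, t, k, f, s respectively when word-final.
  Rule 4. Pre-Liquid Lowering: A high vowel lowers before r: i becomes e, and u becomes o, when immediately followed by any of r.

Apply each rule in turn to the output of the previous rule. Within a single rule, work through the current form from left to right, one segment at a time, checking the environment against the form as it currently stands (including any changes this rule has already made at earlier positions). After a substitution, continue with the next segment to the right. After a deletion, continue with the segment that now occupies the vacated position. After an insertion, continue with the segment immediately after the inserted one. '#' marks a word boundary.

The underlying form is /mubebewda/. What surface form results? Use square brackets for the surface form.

Rule 1 Intervocalic Lenition: [mubebewda] → [muvevewda]
Rule 2 Final Vowel Deletion: [muvevewda] → [muvevewd]
Rule 3 Word-Final Devoicing: [muvevewd] → [muvevewt]
Rule 4 Pre-Liquid Lowering: no change — [muvevewt]

[muvevewt]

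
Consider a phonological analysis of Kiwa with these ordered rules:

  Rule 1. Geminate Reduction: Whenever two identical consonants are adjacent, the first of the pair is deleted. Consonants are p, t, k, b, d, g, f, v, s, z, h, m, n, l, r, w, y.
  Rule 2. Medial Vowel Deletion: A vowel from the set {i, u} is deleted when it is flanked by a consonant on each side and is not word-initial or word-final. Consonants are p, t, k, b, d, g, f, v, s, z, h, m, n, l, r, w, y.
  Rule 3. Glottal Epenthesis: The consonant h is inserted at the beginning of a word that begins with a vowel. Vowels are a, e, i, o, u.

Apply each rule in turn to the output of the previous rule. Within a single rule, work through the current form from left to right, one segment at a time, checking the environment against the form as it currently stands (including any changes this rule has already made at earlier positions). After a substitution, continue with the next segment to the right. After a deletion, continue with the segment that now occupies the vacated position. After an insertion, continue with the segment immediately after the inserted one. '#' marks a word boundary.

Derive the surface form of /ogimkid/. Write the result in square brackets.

[hogmkd]

Rule 1 Geminate Reduction: no change — [ogimkid]
Rule 2 Medial Vowel Deletion: [ogimkid] → [ogmkd]
Rule 3 Glottal Epenthesis: [ogmkd] → [hogmkd]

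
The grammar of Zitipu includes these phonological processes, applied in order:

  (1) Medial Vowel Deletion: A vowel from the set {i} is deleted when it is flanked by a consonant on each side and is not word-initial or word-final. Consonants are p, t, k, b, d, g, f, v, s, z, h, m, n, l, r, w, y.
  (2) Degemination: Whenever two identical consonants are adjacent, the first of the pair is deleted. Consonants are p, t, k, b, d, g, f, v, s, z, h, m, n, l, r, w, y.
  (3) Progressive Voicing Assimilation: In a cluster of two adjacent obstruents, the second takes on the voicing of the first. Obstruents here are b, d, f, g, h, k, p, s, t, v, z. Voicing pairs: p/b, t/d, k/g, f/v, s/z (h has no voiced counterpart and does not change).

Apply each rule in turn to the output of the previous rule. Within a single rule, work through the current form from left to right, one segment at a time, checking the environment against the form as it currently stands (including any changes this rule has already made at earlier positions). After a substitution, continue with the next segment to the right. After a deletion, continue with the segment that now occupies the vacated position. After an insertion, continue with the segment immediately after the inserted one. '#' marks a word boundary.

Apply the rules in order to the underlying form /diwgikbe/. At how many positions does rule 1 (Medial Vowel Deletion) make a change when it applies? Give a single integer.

2

(1) Medial Vowel Deletion: [diwgikbe] → [dwgkbe]
(2) Degemination: no change — [dwgkbe]
(3) Progressive Voicing Assimilation: [dwgkbe] → [dwggbe]
Rule 1 changed 2 position(s).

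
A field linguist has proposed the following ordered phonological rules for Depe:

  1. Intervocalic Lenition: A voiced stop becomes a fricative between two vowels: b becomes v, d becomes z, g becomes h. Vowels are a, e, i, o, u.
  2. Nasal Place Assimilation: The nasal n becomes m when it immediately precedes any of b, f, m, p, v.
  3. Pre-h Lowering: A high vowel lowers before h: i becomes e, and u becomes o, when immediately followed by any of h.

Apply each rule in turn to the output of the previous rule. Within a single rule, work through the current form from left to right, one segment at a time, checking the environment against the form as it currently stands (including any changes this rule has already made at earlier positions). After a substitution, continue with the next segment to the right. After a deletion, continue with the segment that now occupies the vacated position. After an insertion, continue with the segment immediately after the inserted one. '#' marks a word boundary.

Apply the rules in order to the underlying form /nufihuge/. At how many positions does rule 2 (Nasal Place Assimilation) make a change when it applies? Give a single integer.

0

1 Intervocalic Lenition: [nufihuge] → [nufihuhe]
2 Nasal Place Assimilation: no change — [nufihuhe]
3 Pre-h Lowering: [nufihuhe] → [nufehohe]
Rule 2 changed 0 position(s).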